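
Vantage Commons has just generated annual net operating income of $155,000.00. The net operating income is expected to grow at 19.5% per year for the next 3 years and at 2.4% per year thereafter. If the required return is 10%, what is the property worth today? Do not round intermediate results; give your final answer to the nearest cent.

D_1 = 185225.00000
D_2 = 221343.87500
D_3 = 264505.93062
Terminal value at year 3: TV = D_3×(1+g_2)/(r−g_2) = 270854.07296/0.076 = 3563869.38105
P_0 = D_1/(1+r)^1 + D_2/(1+r)^2 + D_3/(1+r)^3 + TV/(1+r)^3
    = 168386.36364 + 182928.82231 + 198727.22060 + 2677587.81446 = 3227630.22102

$3227630.22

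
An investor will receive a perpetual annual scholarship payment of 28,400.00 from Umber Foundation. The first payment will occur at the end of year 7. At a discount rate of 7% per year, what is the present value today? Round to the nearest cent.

Value at end of year 6: C / r = 28,400.00 / 0.07 = 405,714.2857
Discount to today: PV = 405,714.2857 / (1 + 0.07)^6 = 405,714.2857 / 1.500730 = 270,344.56

270344.56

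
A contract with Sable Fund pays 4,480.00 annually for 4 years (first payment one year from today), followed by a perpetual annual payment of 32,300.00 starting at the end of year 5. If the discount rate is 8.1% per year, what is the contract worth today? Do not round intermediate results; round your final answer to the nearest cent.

306826.79

PV of 4-year annuity: 4,480.00 × [1 − (1+0.081)^−4] / 0.081 = 14805.35964
Perpetuity value at year 4: 32,300.00 / 0.081 = 398765.43210
PV of perpetuity: 398765.43210 / (1+0.081)^4 = 292021.43290
Total PV = 14805.35964 + 292021.43290 = 306826.79254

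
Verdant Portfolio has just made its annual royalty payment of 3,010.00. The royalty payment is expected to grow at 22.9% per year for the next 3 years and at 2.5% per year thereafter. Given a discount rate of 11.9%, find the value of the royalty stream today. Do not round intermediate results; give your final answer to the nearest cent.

D_1 = 3699.29000
D_2 = 4546.42741
D_3 = 5587.55929
Terminal value at year 3: TV = D_3×(1+g_2)/(r−g_2) = 5727.24827/0.094 = 60928.17308
P_0 = D_1/(1+r)^1 + D_2/(1+r)^2 + D_3/(1+r)^3 + TV/(1+r)^3
    = 3305.88919 + 3630.86489 + 3987.78637 + 43483.84074 = 54408.38119

54408.38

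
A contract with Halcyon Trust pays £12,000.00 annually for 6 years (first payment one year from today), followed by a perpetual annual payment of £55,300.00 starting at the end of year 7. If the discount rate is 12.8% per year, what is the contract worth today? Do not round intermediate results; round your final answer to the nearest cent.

£257968.97

PV of 6-year annuity: £12,000.00 × [1 − (1+0.128)^−6] / 0.128 = 48238.96853
Perpetuity value at year 6: £55,300.00 / 0.128 = 432031.25000
PV of perpetuity: 432031.25000 / (1+0.128)^6 = 209730.00334
Total PV = 48238.96853 + 209730.00334 = 257968.97188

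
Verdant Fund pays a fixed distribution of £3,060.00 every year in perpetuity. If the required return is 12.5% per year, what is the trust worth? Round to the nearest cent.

Level perpetuity: PV = C / r = £3,060.00 / 0.125 = £24,480.00

£24480.00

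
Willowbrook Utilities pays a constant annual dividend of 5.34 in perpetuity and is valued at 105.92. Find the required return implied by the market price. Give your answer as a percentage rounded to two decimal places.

P = C/r ⇒ r = C/P = 5.34/105.92 = 0.050415

5.04%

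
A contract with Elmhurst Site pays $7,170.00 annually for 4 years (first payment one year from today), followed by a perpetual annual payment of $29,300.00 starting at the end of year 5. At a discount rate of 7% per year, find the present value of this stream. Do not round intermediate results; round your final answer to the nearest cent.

PV of 4-year annuity: $7,170.00 × [1 − (1+0.07)^−4] / 0.07 = 24286.30471
Perpetuity value at year 4: $29,300.00 / 0.07 = 418571.42857
PV of perpetuity: 418571.42857 / (1+0.07)^4 = 319326.13876
Total PV = 24286.30471 + 319326.13876 = 343612.44347

$343612.44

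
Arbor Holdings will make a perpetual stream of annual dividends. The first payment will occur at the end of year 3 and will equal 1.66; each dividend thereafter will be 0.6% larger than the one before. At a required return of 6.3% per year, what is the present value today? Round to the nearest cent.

25.77

Value at end of year 2: C₁ / (r − g) = 1.66 / (0.063 − 0.006) = 29.1228
Discount to today: PV = 29.1228 / (1 + 0.063)^2 = 29.1228 / 1.129969 = 25.77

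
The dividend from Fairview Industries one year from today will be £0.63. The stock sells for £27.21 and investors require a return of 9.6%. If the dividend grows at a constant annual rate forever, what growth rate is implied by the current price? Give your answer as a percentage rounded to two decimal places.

7.28%

P = D₁/(r−g) ⇒ g = r − D₁/P = 0.096 − £0.63/£27.21 = 0.072847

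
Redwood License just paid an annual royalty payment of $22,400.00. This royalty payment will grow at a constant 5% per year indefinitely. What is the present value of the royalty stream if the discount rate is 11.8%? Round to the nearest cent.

$345882.35

D₁ = D₀ × (1 + g) = $22,400.00 × 1.05 = $23,520.0000
Growing perpetuity: P = D₁ / (r − g) = $23,520.0000 / (0.118 − 0.05) = $345,882.35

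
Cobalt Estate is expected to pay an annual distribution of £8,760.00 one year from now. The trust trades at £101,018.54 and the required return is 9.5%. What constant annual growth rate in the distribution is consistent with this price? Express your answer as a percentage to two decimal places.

P = D₁/(r−g) ⇒ g = r − D₁/P = 0.095 − £8,760.00/£101,018.54 = 0.008283

0.83%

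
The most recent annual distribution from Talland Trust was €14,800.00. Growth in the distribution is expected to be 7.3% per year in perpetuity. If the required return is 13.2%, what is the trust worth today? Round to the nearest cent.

€269159.32

D₁ = D₀ × (1 + g) = €14,800.00 × 1.073 = €15,880.4000
Growing perpetuity: P = D₁ / (r − g) = €15,880.4000 / (0.132 − 0.073) = €269,159.32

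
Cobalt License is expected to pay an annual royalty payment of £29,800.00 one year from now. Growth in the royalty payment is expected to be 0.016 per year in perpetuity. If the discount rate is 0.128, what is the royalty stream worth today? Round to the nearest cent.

£266071.43

Growing perpetuity: P = D₁ / (r − g) = £29,800.0000 / (0.128 − 0.016) = £266,071.43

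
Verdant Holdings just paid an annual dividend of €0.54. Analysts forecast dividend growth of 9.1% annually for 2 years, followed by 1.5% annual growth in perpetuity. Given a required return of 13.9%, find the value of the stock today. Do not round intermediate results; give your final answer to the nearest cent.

€5.07

D_1 = 0.58914
D_2 = 0.64275
Terminal value at year 2: TV = D_2×(1+g_2)/(r−g_2) = 0.65239/0.124 = 5.26123
P_0 = D_1/(1+r)^1 + D_2/(1+r)^2 + TV/(1+r)^2
    = 0.51724 + 0.49545 + 4.05546 = 5.06815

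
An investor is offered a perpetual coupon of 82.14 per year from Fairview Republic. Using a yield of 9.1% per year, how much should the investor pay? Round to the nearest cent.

Level perpetuity: PV = C / r = 82.14 / 0.091 = 902.64

902.64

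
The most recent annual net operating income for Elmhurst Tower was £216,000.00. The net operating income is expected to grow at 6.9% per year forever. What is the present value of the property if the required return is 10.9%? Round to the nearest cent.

£5772600.00

D₁ = D₀ × (1 + g) = £216,000.00 × 1.069 = £230,904.0000
Growing perpetuity: P = D₁ / (r − g) = £230,904.0000 / (0.109 − 0.069) = £5,772,600.00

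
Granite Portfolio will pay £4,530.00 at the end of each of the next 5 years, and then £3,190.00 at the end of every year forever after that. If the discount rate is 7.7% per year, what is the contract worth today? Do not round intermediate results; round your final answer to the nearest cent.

£46821.37

PV of 5-year annuity: £4,530.00 × [1 − (1+0.077)^−5] / 0.077 = 18230.89522
Perpetuity value at year 5: £3,190.00 / 0.077 = 41428.57143
PV of perpetuity: 41428.57143 / (1+0.077)^5 = 28590.47965
Total PV = 18230.89522 + 28590.47965 = 46821.37487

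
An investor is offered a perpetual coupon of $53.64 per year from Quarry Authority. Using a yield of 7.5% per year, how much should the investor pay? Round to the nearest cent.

Level perpetuity: PV = C / r = $53.64 / 0.075 = $715.20

$715.20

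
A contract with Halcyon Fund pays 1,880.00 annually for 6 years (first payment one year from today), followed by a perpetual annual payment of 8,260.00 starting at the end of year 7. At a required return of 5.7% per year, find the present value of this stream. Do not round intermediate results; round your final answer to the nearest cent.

PV of 6-year annuity: 1,880.00 × [1 − (1+0.057)^−6] / 0.057 = 9332.35133
Perpetuity value at year 6: 8,260.00 / 0.057 = 144912.28070
PV of perpetuity: 144912.28070 / (1+0.057)^6 = 103909.50305
Total PV = 9332.35133 + 103909.50305 = 113241.85438

113241.85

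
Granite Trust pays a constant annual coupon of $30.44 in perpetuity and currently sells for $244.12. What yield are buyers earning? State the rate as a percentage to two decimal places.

12.47%

P = C/r ⇒ r = C/P = $30.44/$244.12 = 0.124693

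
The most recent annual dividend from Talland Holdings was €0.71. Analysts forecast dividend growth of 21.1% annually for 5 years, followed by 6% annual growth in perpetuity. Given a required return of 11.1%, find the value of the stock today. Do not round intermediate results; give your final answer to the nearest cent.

D_1 = 0.85981
D_2 = 1.04123
D_3 = 1.26093
D_4 = 1.52699
D_5 = 1.84918
Terminal value at year 5: TV = D_5×(1+g_2)/(r−g_2) = 1.96013/0.051 = 38.43393
P_0 = D_1/(1+r)^1 + D_2/(1+r)^2 + D_3/(1+r)^3 + D_4/(1+r)^4 + D_5/(1+r)^5 + TV/(1+r)^5
    = 0.77391 + 0.84356 + 0.91949 + 1.00226 + 1.09247 + 22.70620 = 27.33789

€27.34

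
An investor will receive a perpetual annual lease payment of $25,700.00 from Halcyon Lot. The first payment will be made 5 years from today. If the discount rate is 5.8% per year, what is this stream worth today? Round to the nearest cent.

$353640.88

Value at end of year 4: C / r = $25,700.00 / 0.058 = $443,103.4483
Discount to today: PV = $443,103.4483 / (1 + 0.058)^4 = $443,103.4483 / 1.252976 = $353,640.88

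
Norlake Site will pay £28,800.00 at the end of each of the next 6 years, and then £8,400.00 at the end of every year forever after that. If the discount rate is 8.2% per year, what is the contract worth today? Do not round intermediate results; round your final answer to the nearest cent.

PV of 6-year annuity: £28,800.00 × [1 − (1+0.082)^−6] / 0.082 = 132334.98092
Perpetuity value at year 6: £8,400.00 / 0.082 = 102439.02439
PV of perpetuity: 102439.02439 / (1+0.082)^6 = 63841.32162
Total PV = 132334.98092 + 63841.32162 = 196176.30254

£196176.30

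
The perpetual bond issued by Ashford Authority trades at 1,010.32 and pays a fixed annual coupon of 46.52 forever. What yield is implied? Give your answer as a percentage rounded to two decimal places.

P = C/r ⇒ r = C/P = 46.52/1,010.32 = 0.046045

4.60%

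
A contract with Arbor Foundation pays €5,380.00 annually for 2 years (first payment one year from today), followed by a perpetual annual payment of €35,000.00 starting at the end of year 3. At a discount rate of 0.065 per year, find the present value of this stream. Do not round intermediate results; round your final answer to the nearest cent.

€484534.58

PV of 2-year annuity: €5,380.00 × [1 − (1+0.065)^−2] / 0.065 = 9794.97013
Perpetuity value at year 2: €35,000.00 / 0.065 = 538461.53846
PV of perpetuity: 538461.53846 / (1+0.065)^2 = 474739.61380
Total PV = 9794.97013 + 474739.61380 = 484534.58393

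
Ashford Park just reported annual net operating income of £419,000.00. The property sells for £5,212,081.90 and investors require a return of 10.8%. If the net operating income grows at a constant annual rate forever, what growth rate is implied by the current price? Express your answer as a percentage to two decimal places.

P = D₀(1+g)/(r−g) ⇒ P(r−g) = D₀(1+g) ⇒ g(P+D₀) = P·r − D₀
g = (P·r − D₀)/(P + D₀) = (£5,212,081.90×0.108 − £419,000.00) / (£5,212,081.90 + £419,000.00) = 0.025555

2.56%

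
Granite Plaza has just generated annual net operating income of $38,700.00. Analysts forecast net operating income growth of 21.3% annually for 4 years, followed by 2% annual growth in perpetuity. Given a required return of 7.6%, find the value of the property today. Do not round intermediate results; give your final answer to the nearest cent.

$1349216.05

D_1 = 46943.10000
D_2 = 56941.98030
D_3 = 69070.62210
D_4 = 83782.66461
Terminal value at year 4: TV = D_4×(1+g_2)/(r−g_2) = 85458.31790/0.056 = 1526041.39115
P_0 = D_1/(1+r)^1 + D_2/(1+r)^2 + D_3/(1+r)^3 + D_4/(1+r)^4 + TV/(1+r)^4
    = 43627.41636 + 49182.20822 + 55444.25517 + 62503.60737 + 1138458.56273 = 1349216.04984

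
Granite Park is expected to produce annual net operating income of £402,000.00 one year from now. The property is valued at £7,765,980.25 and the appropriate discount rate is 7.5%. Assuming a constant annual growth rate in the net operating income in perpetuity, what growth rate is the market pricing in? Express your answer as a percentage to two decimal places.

2.32%

P = D₁/(r−g) ⇒ g = r − D₁/P = 0.075 − £402,000.00/£7,765,980.25 = 0.023236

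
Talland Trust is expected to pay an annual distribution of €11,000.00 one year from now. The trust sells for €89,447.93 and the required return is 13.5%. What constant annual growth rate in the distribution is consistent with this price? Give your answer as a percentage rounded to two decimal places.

P = D₁/(r−g) ⇒ g = r − D₁/P = 0.135 − €11,000.00/€89,447.93 = 0.012023

1.20%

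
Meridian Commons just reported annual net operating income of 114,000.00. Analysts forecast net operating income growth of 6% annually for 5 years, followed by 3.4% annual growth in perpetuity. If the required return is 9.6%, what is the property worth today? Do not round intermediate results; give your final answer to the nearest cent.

2125062.59

D_1 = 120840.00000
D_2 = 128090.40000
D_3 = 135775.82400
D_4 = 143922.37344
D_5 = 152557.71585
Terminal value at year 5: TV = D_5×(1+g_2)/(r−g_2) = 157744.67819/0.062 = 2544269.00299
P_0 = D_1/(1+r)^1 + D_2/(1+r)^2 + D_3/(1+r)^3 + D_4/(1+r)^4 + D_5/(1+r)^5 + TV/(1+r)^5
    = 110255.47445 + 106633.94427 + 103131.36946 + 99743.84272 + 96467.58512 + 1608830.37113 = 2125062.58715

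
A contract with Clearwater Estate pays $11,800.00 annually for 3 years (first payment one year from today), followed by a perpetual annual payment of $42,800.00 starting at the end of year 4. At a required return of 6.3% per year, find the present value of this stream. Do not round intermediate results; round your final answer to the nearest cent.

PV of 3-year annuity: $11,800.00 × [1 − (1+0.063)^−3] / 0.063 = 31367.28398
Perpetuity value at year 3: $42,800.00 / 0.063 = 679365.07937
PV of perpetuity: 679365.07937 / (1+0.063)^3 = 565592.21882
Total PV = 31367.28398 + 565592.21882 = 596959.50280

$596959.50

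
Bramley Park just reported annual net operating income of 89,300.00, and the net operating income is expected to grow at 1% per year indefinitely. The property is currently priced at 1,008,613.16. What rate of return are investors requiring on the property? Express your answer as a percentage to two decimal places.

D₁ = 89,300.00 × 1.01 = 90,193.0000
P = D₁/(r − g) ⇒ r = D₁/P + g = 90,193.0000/1,008,613.16 + 0.01 = 0.089423 + 0.01 = 0.099423

9.94%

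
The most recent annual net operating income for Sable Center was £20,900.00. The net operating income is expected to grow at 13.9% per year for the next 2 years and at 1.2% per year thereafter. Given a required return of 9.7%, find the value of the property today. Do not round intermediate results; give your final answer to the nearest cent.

D_1 = 23805.10000
D_2 = 27114.00890
Terminal value at year 2: TV = D_2×(1+g_2)/(r−g_2) = 27439.37701/0.085 = 322816.20008
P_0 = D_1/(1+r)^1 + D_2/(1+r)^2 + TV/(1+r)^2
    = 21700.18232 + 22531.00060 + 268251.44243 = 312482.62534

£312482.63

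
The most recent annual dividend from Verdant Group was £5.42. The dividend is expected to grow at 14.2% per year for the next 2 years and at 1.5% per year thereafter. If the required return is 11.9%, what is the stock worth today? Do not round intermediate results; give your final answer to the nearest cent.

D_1 = 6.18964
D_2 = 7.06857
Terminal value at year 2: TV = D_2×(1+g_2)/(r−g_2) = 7.17460/0.104 = 68.98651
P_0 = D_1/(1+r)^1 + D_2/(1+r)^2 + TV/(1+r)^2
    = 5.53140 + 5.64510 + 55.09396 = 66.27046

£66.27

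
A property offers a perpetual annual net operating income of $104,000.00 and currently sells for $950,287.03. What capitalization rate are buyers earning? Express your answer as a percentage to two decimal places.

10.94%

P = C/r ⇒ r = C/P = $104,000.00/$950,287.03 = 0.109441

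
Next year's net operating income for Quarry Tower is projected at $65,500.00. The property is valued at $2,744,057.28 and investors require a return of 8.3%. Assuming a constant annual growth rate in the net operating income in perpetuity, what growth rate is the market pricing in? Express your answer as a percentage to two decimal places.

5.91%

P = D₁/(r−g) ⇒ g = r − D₁/P = 0.083 − $65,500.00/$2,744,057.28 = 0.059130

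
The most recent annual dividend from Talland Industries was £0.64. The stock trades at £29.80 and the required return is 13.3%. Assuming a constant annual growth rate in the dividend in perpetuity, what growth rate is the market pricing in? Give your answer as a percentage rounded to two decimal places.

P = D₀(1+g)/(r−g) ⇒ P(r−g) = D₀(1+g) ⇒ g(P+D₀) = P·r − D₀
g = (P·r − D₀)/(P + D₀) = (£29.80×0.133 − £0.64) / (£29.80 + £0.64) = 0.109179

10.92%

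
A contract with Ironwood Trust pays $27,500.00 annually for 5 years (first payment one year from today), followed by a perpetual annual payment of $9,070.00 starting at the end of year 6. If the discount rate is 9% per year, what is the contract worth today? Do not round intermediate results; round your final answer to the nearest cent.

$172464.05

PV of 5-year annuity: $27,500.00 × [1 − (1+0.09)^−5] / 0.09 = 106965.40974
Perpetuity value at year 5: $9,070.00 / 0.09 = 100777.77778
PV of perpetuity: 100777.77778 / (1+0.09)^5 = 65498.64082
Total PV = 106965.40974 + 65498.64082 = 172464.05056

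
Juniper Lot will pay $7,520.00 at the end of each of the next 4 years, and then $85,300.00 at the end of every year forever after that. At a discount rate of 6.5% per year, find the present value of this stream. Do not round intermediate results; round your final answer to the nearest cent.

PV of 4-year annuity: $7,520.00 × [1 − (1+0.065)^−4] / 0.065 = 25762.00548
Perpetuity value at year 4: $85,300.00 / 0.065 = 1312307.69231
PV of perpetuity: 1312307.69231 / (1+0.065)^4 = 1020087.07159
Total PV = 25762.00548 + 1020087.07159 = 1045849.07707

$1045849.08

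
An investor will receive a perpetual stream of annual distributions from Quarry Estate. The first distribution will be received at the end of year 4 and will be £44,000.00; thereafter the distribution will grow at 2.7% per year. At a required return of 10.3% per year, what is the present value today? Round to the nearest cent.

Value at end of year 3: C₁ / (r − g) = £44,000.00 / (0.103 − 0.027) = £578,947.3684
Discount to today: PV = £578,947.3684 / (1 + 0.103)^3 = £578,947.3684 / 1.341920 = £431,432.19

£431432.19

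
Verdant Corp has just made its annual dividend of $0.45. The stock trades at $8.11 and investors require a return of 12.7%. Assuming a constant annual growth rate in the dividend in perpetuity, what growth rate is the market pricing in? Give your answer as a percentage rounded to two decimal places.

6.78%

P = D₀(1+g)/(r−g) ⇒ P(r−g) = D₀(1+g) ⇒ g(P+D₀) = P·r − D₀
g = (P·r − D₀)/(P + D₀) = ($8.11×0.127 − $0.45) / ($8.11 + $0.45) = 0.067754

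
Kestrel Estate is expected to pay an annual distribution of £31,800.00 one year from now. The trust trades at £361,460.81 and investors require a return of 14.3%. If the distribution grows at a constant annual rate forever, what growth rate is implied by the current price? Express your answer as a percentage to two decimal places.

5.50%

P = D₁/(r−g) ⇒ g = r − D₁/P = 0.143 − £31,800.00/£361,460.81 = 0.055024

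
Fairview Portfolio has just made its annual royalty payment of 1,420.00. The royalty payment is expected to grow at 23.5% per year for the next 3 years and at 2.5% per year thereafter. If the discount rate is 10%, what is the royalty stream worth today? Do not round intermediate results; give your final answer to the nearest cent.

32858.44

D_1 = 1753.70000
D_2 = 2165.81950
D_3 = 2674.78708
Terminal value at year 3: TV = D_3×(1+g_2)/(r−g_2) = 2741.65676/0.075 = 36555.42346
P_0 = D_1/(1+r)^1 + D_2/(1+r)^2 + D_3/(1+r)^3 + TV/(1+r)^3
    = 1594.27273 + 1789.93347 + 2009.60712 + 27464.63070 = 32858.44402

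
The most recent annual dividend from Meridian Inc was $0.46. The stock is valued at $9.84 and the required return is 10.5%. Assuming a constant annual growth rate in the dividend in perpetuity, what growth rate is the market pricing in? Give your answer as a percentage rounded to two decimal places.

P = D₀(1+g)/(r−g) ⇒ P(r−g) = D₀(1+g) ⇒ g(P+D₀) = P·r − D₀
g = (P·r − D₀)/(P + D₀) = ($9.84×0.105 − $0.46) / ($9.84 + $0.46) = 0.055650

5.57%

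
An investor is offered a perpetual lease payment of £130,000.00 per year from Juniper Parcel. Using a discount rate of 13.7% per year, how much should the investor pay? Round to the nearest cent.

Level perpetuity: PV = C / r = £130,000.00 / 0.137 = £948,905.11

£948905.11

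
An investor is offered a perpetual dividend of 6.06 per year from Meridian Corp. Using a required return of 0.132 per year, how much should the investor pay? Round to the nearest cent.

Level perpetuity: PV = C / r = 6.06 / 0.132 = 45.91

45.91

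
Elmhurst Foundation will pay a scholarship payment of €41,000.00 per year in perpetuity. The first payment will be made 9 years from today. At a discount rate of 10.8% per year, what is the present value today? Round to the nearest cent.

Value at end of year 8: C / r = €41,000.00 / 0.108 = €379,629.6296
Discount to today: PV = €379,629.6296 / (1 + 0.108)^8 = €379,629.6296 / 2.271528 = €167,125.23

€167125.23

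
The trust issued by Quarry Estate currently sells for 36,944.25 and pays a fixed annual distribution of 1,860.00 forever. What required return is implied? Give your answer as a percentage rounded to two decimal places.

P = C/r ⇒ r = C/P = 1,860.00/36,944.25 = 0.050346

5.03%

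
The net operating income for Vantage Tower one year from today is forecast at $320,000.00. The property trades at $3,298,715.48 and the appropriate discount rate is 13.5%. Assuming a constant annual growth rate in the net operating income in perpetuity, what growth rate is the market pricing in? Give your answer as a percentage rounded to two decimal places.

3.80%

P = D₁/(r−g) ⇒ g = r − D₁/P = 0.135 − $320,000.00/$3,298,715.48 = 0.037993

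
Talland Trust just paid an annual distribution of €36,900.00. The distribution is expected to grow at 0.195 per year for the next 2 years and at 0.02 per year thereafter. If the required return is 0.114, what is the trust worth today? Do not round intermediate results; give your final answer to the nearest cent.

€542792.88

D_1 = 44095.50000
D_2 = 52694.12250
Terminal value at year 2: TV = D_2×(1+g_2)/(r−g_2) = 53748.00495/0.094 = 571787.28670
P_0 = D_1/(1+r)^1 + D_2/(1+r)^2 + TV/(1+r)^2
    = 39583.03411 + 42461.15419 + 460748.69436 = 542792.88265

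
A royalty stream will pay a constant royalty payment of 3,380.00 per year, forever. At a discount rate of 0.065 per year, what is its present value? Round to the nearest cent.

52000.00

Level perpetuity: PV = C / r = 3,380.00 / 0.065 = 52,000.00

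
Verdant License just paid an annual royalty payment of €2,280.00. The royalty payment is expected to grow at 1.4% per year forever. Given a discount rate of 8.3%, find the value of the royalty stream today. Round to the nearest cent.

€33506.09

D₁ = D₀ × (1 + g) = €2,280.00 × 1.014 = €2,311.9200
Growing perpetuity: P = D₁ / (r − g) = €2,311.9200 / (0.083 − 0.014) = €33,506.09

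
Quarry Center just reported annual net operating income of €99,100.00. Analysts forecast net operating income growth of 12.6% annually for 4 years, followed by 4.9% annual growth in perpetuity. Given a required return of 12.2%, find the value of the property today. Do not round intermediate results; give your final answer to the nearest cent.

D_1 = 111586.60000
D_2 = 125646.51160
D_3 = 141477.97206
D_4 = 159304.19654
Terminal value at year 4: TV = D_4×(1+g_2)/(r−g_2) = 167110.10217/0.073 = 2289179.48181
P_0 = D_1/(1+r)^1 + D_2/(1+r)^2 + D_3/(1+r)^3 + D_4/(1+r)^4 + TV/(1+r)^4
    = 99453.29768 + 99807.85489 + 100163.67612 + 100520.76588 + 1444469.63569 = 1844415.23027

€1844415.23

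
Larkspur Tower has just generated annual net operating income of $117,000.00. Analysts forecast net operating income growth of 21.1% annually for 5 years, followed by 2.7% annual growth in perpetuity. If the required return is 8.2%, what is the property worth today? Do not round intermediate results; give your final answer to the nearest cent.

$4667496.09

D_1 = 141687.00000
D_2 = 171582.95700
D_3 = 207786.96093
D_4 = 251630.00968
D_5 = 304723.94173
Terminal value at year 5: TV = D_5×(1+g_2)/(r−g_2) = 312951.48815/0.055 = 5690027.05731
P_0 = D_1/(1+r)^1 + D_2/(1+r)^2 + D_3/(1+r)^3 + D_4/(1+r)^4 + D_5/(1+r)^5 + TV/(1+r)^5
    = 130949.16821 + 146561.40730 + 164034.99468 + 183591.84709 + 205480.33903 + 3836878.33058 = 4667496.08689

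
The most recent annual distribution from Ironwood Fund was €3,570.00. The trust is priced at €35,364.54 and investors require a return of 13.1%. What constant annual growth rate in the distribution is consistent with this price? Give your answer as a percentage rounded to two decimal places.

2.73%

P = D₀(1+g)/(r−g) ⇒ P(r−g) = D₀(1+g) ⇒ g(P+D₀) = P·r − D₀
g = (P·r − D₀)/(P + D₀) = (€35,364.54×0.131 − €3,570.00) / (€35,364.54 + €3,570.00) = 0.027296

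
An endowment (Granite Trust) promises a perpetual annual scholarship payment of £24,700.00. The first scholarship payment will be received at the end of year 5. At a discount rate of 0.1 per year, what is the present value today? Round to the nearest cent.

£168704.32

Value at end of year 4: C / r = £24,700.00 / 0.1 = £247,000.0000
Discount to today: PV = £247,000.0000 / (1 + 0.1)^4 = £247,000.0000 / 1.464100 = £168,704.32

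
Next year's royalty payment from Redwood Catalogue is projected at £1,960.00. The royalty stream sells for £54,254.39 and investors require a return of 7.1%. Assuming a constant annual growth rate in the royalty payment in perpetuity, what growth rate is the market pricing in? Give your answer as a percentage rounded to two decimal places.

3.49%

P = D₁/(r−g) ⇒ g = r − D₁/P = 0.071 − £1,960.00/£54,254.39 = 0.034874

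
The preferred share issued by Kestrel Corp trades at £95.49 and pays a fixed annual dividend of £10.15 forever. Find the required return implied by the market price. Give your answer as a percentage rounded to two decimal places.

10.63%

P = C/r ⇒ r = C/P = £10.15/£95.49 = 0.106294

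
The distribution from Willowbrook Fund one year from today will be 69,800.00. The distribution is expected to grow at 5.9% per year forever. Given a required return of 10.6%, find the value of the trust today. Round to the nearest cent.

Growing perpetuity: P = D₁ / (r − g) = 69,800.0000 / (0.106 − 0.059) = 1,485,106.38

1485106.38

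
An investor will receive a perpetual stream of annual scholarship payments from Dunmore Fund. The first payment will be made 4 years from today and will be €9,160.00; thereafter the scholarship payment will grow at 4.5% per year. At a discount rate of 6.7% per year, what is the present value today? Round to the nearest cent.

Value at end of year 3: C₁ / (r − g) = €9,160.00 / (0.067 − 0.045) = €416,363.6364
Discount to today: PV = €416,363.6364 / (1 + 0.067)^3 = €416,363.6364 / 1.214768 = €342,751.63

€342751.63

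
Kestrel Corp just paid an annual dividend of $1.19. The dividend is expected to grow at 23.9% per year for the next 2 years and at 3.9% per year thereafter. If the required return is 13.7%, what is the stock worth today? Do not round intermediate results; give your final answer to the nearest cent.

D_1 = 1.47441
D_2 = 1.82679
Terminal value at year 2: TV = D_2×(1+g_2)/(r−g_2) = 1.89804/0.098 = 19.36774
P_0 = D_1/(1+r)^1 + D_2/(1+r)^2 + TV/(1+r)^2
    = 1.29675 + 1.41309 + 14.98160 = 17.69144

$17.69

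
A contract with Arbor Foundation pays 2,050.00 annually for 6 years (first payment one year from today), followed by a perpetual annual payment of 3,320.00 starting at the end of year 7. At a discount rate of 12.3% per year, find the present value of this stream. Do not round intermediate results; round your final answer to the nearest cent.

21814.45

PV of 6-year annuity: 2,050.00 × [1 − (1+0.123)^−6] / 0.123 = 8357.25621
Perpetuity value at year 6: 3,320.00 / 0.123 = 26991.86992
PV of perpetuity: 26991.86992 / (1+0.123)^6 = 13457.19156
Total PV = 8357.25621 + 13457.19156 = 21814.44778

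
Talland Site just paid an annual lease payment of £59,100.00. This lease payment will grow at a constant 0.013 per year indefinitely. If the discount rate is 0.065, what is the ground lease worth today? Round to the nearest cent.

£1151313.46

D₁ = D₀ × (1 + g) = £59,100.00 × 1.013 = £59,868.3000
Growing perpetuity: P = D₁ / (r − g) = £59,868.3000 / (0.065 − 0.013) = £1,151,313.46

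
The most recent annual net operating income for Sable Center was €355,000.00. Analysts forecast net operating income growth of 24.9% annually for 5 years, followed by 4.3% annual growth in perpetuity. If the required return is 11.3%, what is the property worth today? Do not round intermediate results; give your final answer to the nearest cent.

€11955380.38

D_1 = 443395.00000
D_2 = 553800.35500
D_3 = 691696.64340
D_4 = 863929.10760
D_5 = 1079047.45539
Terminal value at year 5: TV = D_5×(1+g_2)/(r−g_2) = 1125446.49597/0.07 = 16077807.08535
P_0 = D_1/(1+r)^1 + D_2/(1+r)^2 + D_3/(1+r)^3 + D_4/(1+r)^4 + D_5/(1+r)^5 + TV/(1+r)^5
    = 398378.25696 + 447057.00175 + 501683.91301 + 562985.81074 + 631778.32670 + 9413497.06781 = 11955380.37698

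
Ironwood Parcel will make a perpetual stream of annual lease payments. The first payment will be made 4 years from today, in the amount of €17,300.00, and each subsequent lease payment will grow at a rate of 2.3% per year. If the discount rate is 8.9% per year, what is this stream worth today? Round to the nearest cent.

€202963.77

Value at end of year 3: C₁ / (r − g) = €17,300.00 / (0.089 − 0.023) = €262,121.2121
Discount to today: PV = €262,121.2121 / (1 + 0.089)^3 = €262,121.2121 / 1.291468 = €202,963.77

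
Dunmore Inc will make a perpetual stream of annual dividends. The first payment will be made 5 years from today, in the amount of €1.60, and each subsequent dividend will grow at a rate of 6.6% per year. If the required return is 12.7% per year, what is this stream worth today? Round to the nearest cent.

€16.26

Value at end of year 4: C₁ / (r − g) = €1.60 / (0.127 − 0.066) = €26.2295
Discount to today: PV = €26.2295 / (1 + 0.127)^4 = €26.2295 / 1.613228 = €16.26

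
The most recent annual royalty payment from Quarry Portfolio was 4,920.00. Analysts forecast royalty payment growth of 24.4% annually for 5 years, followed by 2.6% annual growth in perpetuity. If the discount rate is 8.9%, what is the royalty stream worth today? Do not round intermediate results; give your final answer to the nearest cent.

D_1 = 6120.48000
D_2 = 7613.87712
D_3 = 9471.66314
D_4 = 11782.74894
D_5 = 14657.73968
Terminal value at year 5: TV = D_5×(1+g_2)/(r−g_2) = 15038.84092/0.063 = 238711.76058
P_0 = D_1/(1+r)^1 + D_2/(1+r)^2 + D_3/(1+r)^3 + D_4/(1+r)^4 + D_5/(1+r)^5 + TV/(1+r)^5
    = 5620.27548 + 6420.22286 + 7334.02869 + 8377.89871 + 9570.34526 + 155859.90855 = 193182.67956

193182.68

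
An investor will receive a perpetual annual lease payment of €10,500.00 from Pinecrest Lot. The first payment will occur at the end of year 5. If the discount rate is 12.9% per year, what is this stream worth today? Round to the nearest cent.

Value at end of year 4: C / r = €10,500.00 / 0.129 = €81,395.3488
Discount to today: PV = €81,395.3488 / (1 + 0.129)^4 = €81,395.3488 / 1.624710 = €50,098.40

€50098.40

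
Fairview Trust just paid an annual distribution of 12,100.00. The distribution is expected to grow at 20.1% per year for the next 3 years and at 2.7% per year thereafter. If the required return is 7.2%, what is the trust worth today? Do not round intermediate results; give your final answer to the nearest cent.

D_1 = 14532.10000
D_2 = 17453.05210
D_3 = 20961.11557
Terminal value at year 3: TV = D_3×(1+g_2)/(r−g_2) = 21527.06569/0.045 = 478379.23761
P_0 = D_1/(1+r)^1 + D_2/(1+r)^2 + D_3/(1+r)^3 + TV/(1+r)^3
    = 13556.06343 + 15187.34345 + 17014.92490 + 388318.39707 = 434076.72885

434076.73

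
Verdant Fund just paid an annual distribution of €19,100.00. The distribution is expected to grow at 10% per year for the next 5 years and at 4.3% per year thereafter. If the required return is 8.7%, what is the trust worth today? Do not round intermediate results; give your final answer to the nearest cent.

€579467.50

D_1 = 21010.00000
D_2 = 23111.00000
D_3 = 25422.10000
D_4 = 27964.31000
D_5 = 30760.74100
Terminal value at year 5: TV = D_5×(1+g_2)/(r−g_2) = 32083.45286/0.044 = 729169.38325
P_0 = D_1/(1+r)^1 + D_2/(1+r)^2 + D_3/(1+r)^3 + D_4/(1+r)^4 + D_5/(1+r)^5 + TV/(1+r)^5
    = 19328.42686 + 19559.58560 + 19793.50889 + 20030.22979 + 20269.78175 + 480485.96290 = 579467.49579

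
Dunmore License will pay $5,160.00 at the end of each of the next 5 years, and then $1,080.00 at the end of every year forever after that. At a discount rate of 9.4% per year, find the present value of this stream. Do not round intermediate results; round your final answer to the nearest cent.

$27195.79

PV of 5-year annuity: $5,160.00 × [1 − (1+0.094)^−5] / 0.094 = 19864.01219
Perpetuity value at year 5: $1,080.00 / 0.094 = 11489.36170
PV of perpetuity: 11489.36170 / (1+0.094)^5 = 7331.77775
Total PV = 19864.01219 + 7331.77775 = 27195.78995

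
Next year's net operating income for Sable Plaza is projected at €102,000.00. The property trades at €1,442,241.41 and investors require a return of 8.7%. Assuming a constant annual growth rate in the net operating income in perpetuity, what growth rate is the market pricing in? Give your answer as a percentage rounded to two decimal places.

P = D₁/(r−g) ⇒ g = r − D₁/P = 0.087 − €102,000.00/€1,442,241.41 = 0.016277

1.63%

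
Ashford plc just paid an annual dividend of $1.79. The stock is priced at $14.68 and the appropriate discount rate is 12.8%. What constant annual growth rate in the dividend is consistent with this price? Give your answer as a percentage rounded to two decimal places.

P = D₀(1+g)/(r−g) ⇒ P(r−g) = D₀(1+g) ⇒ g(P+D₀) = P·r − D₀
g = (P·r − D₀)/(P + D₀) = ($14.68×0.128 − $1.79) / ($14.68 + $1.79) = 0.005406

0.54%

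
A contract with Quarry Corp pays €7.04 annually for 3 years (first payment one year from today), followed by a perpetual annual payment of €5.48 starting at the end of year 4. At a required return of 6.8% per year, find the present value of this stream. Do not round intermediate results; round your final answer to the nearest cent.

€84.70

PV of 3-year annuity: €7.04 × [1 − (1+0.068)^−3] / 0.068 = 18.54290
Perpetuity value at year 3: €5.48 / 0.068 = 80.58824
PV of perpetuity: 80.58824 / (1+0.068)^3 = 66.15427
Total PV = 18.54290 + 66.15427 = 84.69717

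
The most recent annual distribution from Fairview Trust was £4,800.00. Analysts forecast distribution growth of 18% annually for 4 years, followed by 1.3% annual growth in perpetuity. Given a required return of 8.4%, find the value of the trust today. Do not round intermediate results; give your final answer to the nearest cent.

D_1 = 5664.00000
D_2 = 6683.52000
D_3 = 7886.55360
D_4 = 9306.13325
Terminal value at year 4: TV = D_4×(1+g_2)/(r−g_2) = 9427.11298/0.071 = 132776.23916
P_0 = D_1/(1+r)^1 + D_2/(1+r)^2 + D_3/(1+r)^3 + D_4/(1+r)^4 + TV/(1+r)^4
    = 5225.09225 + 5687.83105 + 6191.55040 + 6739.87959 + 96161.94401 = 120006.29730

£120006.30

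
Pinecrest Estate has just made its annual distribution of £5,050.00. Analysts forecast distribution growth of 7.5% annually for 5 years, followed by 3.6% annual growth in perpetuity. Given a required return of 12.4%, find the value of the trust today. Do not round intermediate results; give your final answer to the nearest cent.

D_1 = 5428.75000
D_2 = 5835.90625
D_3 = 6273.59922
D_4 = 6744.11916
D_5 = 7249.92810
Terminal value at year 5: TV = D_5×(1+g_2)/(r−g_2) = 7510.92551/0.088 = 85351.42623
P_0 = D_1/(1+r)^1 + D_2/(1+r)^2 + D_3/(1+r)^3 + D_4/(1+r)^4 + D_5/(1+r)^5 + TV/(1+r)^5
    = 4829.84875 + 4619.29485 + 4417.91990 + 4225.32374 + 4041.12369 + 47575.04705 = 69708.55798

£69708.56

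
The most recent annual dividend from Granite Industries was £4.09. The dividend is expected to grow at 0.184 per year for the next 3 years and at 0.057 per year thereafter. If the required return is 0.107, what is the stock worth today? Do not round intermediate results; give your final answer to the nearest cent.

D_1 = 4.84256
D_2 = 5.73359
D_3 = 6.78857
Terminal value at year 3: TV = D_3×(1+g_2)/(r−g_2) = 7.17552/0.05 = 143.51041
P_0 = D_1/(1+r)^1 + D_2/(1+r)^2 + D_3/(1+r)^3 + TV/(1+r)^3
    = 4.37449 + 4.67877 + 5.00421 + 105.78901 = 119.84647

£119.85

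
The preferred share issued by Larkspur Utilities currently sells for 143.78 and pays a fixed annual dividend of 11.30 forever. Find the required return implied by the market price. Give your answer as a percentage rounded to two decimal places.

7.86%

P = C/r ⇒ r = C/P = 11.30/143.78 = 0.078592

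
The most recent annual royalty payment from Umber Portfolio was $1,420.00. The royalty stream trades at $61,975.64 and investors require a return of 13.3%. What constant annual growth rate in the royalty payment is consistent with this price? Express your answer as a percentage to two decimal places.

P = D₀(1+g)/(r−g) ⇒ P(r−g) = D₀(1+g) ⇒ g(P+D₀) = P·r − D₀
g = (P·r − D₀)/(P + D₀) = ($61,975.64×0.133 − $1,420.00) / ($61,975.64 + $1,420.00) = 0.107622

10.76%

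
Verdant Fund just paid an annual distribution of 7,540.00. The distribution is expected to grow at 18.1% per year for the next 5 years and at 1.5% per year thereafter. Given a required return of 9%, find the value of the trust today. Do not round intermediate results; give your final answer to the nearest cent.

200629.18

D_1 = 8904.74000
D_2 = 10516.49794
D_3 = 12419.98407
D_4 = 14668.00118
D_5 = 17322.90940
Terminal value at year 5: TV = D_5×(1+g_2)/(r−g_2) = 17582.75304/0.075 = 234436.70718
P_0 = D_1/(1+r)^1 + D_2/(1+r)^2 + D_3/(1+r)^3 + D_4/(1+r)^4 + D_5/(1+r)^5 + TV/(1+r)^5
    = 8169.48624 + 8851.52592 + 9590.50652 + 10391.18183 + 11258.70252 + 152367.77410 = 200629.17712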